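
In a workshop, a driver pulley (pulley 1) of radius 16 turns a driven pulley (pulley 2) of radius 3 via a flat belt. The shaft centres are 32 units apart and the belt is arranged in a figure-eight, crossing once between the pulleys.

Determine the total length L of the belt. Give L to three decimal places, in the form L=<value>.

crossed belt: β = asin((r1+r2)/C) = asin(19/32) = 36.4236°
wrap1 = wrap2 = π + 2β = 252.8471°
tangent length = C·cosβ = 25.7488
L = (r1+r2)·wrap + 2·C·cosβ = 19·4.4130 + 2·25.7488 = 135.3449

L=135.345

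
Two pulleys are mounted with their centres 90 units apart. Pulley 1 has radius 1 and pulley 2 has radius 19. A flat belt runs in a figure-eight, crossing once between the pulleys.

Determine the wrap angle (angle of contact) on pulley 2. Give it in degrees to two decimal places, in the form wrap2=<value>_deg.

wrap2=205.68_deg

crossed belt: β = asin((r1+r2)/C) = asin(20/90) = 12.8396°
wrap1 = wrap2 = π + 2β = 205.6792°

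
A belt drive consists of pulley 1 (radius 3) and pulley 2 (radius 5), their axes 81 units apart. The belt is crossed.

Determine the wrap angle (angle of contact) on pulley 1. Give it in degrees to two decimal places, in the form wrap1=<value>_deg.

wrap1=191.34_deg

crossed belt: β = asin((r1+r2)/C) = asin(8/81) = 5.6681°
wrap1 = wrap2 = π + 2β = 191.3362°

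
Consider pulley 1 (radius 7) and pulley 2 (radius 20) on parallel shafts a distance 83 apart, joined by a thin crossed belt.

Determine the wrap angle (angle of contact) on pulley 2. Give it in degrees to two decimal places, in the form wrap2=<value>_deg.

wrap2=217.97_deg

crossed belt: β = asin((r1+r2)/C) = asin(27/83) = 18.9838°
wrap1 = wrap2 = π + 2β = 217.9676°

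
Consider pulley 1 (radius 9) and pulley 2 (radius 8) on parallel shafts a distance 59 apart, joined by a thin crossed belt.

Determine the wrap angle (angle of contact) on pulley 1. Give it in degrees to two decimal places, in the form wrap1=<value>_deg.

crossed belt: β = asin((r1+r2)/C) = asin(17/59) = 16.7464°
wrap1 = wrap2 = π + 2β = 213.4927°

wrap1=213.49_deg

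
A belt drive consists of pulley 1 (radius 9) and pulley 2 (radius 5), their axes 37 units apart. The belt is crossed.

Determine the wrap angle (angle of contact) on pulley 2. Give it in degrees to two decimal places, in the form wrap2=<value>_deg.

crossed belt: β = asin((r1+r2)/C) = asin(14/37) = 22.2333°
wrap1 = wrap2 = π + 2β = 224.4665°

wrap2=224.47_deg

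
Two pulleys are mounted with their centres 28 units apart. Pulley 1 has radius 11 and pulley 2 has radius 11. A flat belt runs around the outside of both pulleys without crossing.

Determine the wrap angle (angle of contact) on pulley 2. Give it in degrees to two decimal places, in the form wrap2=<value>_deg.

wrap2=180.00_deg

open belt: β = asin((r2−r1)/C) = asin(0/28) = 0.0000°
wrap1 = π − 2β = 180.0000°
wrap2 = π + 2β = 180.0000°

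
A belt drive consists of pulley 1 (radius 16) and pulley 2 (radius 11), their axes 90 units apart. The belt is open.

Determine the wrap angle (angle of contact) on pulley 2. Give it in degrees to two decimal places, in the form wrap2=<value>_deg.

wrap2=173.63_deg

open belt: β = asin((r2−r1)/C) = asin(-5/90) = -3.1847°
wrap1 = π − 2β = 186.3695°
wrap2 = π + 2β = 173.6305°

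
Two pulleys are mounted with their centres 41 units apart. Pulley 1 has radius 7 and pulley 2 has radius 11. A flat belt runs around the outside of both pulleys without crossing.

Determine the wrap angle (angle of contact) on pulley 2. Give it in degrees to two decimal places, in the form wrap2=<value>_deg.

open belt: β = asin((r2−r1)/C) = asin(4/41) = 5.5987°
wrap1 = π − 2β = 168.8025°
wrap2 = π + 2β = 191.1975°

wrap2=191.20_deg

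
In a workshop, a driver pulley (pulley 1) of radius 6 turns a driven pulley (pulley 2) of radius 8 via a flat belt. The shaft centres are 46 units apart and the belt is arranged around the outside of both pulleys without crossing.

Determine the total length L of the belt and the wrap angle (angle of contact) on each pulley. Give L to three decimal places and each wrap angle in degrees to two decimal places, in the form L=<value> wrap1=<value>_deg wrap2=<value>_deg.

L=136.069 wrap1=175.02_deg wrap2=184.98_deg

open belt: β = asin((r2−r1)/C) = asin(2/46) = 2.4919°
wrap1 = π − 2β = 175.0162°
wrap2 = π + 2β = 184.9838°
tangent length = C·cosβ = 45.9565
L = r1·wrap1 + r2·wrap2 + 2·C·cosβ = 6·3.0546 + 8·3.2286 + 2·45.9565 = 136.0693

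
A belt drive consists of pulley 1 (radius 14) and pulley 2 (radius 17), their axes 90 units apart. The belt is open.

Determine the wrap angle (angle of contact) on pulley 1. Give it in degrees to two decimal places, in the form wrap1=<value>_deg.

wrap1=176.18_deg

open belt: β = asin((r2−r1)/C) = asin(3/90) = 1.9102°
wrap1 = π − 2β = 176.1796°
wrap2 = π + 2β = 183.8204°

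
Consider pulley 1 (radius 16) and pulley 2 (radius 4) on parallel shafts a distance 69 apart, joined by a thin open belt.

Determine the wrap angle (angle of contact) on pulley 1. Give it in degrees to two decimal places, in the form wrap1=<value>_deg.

wrap1=200.03_deg

open belt: β = asin((r2−r1)/C) = asin(-12/69) = -10.0154°
wrap1 = π − 2β = 200.0308°
wrap2 = π + 2β = 159.9692°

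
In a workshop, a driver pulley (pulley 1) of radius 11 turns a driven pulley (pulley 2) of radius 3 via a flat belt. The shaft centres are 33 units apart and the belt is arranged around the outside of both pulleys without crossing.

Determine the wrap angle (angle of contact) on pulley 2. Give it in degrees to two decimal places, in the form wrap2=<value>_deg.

open belt: β = asin((r2−r1)/C) = asin(-8/33) = -14.0297°
wrap1 = π − 2β = 208.0593°
wrap2 = π + 2β = 151.9407°

wrap2=151.94_deg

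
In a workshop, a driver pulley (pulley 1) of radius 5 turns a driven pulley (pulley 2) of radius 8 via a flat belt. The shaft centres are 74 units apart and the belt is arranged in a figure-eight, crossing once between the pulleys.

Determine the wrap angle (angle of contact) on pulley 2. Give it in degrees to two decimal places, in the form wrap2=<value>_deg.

wrap2=200.24_deg

crossed belt: β = asin((r1+r2)/C) = asin(13/74) = 10.1180°
wrap1 = wrap2 = π + 2β = 200.2360°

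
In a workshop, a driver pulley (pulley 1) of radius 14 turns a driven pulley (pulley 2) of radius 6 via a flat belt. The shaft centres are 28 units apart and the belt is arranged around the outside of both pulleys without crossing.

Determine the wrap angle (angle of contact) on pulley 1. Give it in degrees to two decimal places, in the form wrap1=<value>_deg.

open belt: β = asin((r2−r1)/C) = asin(-8/28) = -16.6015°
wrap1 = π − 2β = 213.2031°
wrap2 = π + 2β = 146.7969°

wrap1=213.20_deg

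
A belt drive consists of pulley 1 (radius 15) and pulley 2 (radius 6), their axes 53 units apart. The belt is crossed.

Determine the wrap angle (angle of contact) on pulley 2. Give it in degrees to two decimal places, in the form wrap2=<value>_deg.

crossed belt: β = asin((r1+r2)/C) = asin(21/53) = 23.3425°
wrap1 = wrap2 = π + 2β = 226.6850°

wrap2=226.68_deg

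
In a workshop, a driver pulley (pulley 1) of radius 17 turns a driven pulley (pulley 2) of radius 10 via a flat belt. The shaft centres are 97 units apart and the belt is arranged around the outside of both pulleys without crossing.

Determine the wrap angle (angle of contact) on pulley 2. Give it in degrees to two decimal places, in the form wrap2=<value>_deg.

open belt: β = asin((r2−r1)/C) = asin(-7/97) = -4.1383°
wrap1 = π − 2β = 188.2767°
wrap2 = π + 2β = 171.7233°

wrap2=171.72_deg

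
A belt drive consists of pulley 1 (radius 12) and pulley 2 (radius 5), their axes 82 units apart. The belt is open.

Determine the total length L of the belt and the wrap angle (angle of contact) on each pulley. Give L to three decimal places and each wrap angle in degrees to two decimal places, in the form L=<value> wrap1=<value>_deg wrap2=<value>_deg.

L=218.005 wrap1=189.79_deg wrap2=170.21_deg

open belt: β = asin((r2−r1)/C) = asin(-7/82) = -4.8971°
wrap1 = π − 2β = 189.7941°
wrap2 = π + 2β = 170.2059°
tangent length = C·cosβ = 81.7007
L = r1·wrap1 + r2·wrap2 + 2·C·cosβ = 12·3.3125 + 5·2.9707 + 2·81.7007 = 218.0050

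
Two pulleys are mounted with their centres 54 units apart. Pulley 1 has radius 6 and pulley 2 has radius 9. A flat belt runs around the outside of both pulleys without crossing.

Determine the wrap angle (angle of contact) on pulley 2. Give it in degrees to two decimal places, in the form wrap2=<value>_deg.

open belt: β = asin((r2−r1)/C) = asin(3/54) = 3.1847°
wrap1 = π − 2β = 173.6305°
wrap2 = π + 2β = 186.3695°

wrap2=186.37_deg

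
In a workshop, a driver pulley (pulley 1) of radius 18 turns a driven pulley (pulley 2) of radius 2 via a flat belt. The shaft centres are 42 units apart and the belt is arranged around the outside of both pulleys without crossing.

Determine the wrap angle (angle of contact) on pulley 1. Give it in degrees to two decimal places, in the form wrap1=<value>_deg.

wrap1=224.79_deg

open belt: β = asin((r2−r1)/C) = asin(-16/42) = -22.3927°
wrap1 = π − 2β = 224.7854°
wrap2 = π + 2β = 135.2146°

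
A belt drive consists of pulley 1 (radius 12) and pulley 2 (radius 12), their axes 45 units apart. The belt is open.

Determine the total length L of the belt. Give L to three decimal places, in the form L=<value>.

L=165.398

open belt: β = asin((r2−r1)/C) = asin(0/45) = 0.0000°
wrap1 = π − 2β = 180.0000°
wrap2 = π + 2β = 180.0000°
tangent length = C·cosβ = 45.0000
L = r1·wrap1 + r2·wrap2 + 2·C·cosβ = 12·3.1416 + 12·3.1416 + 2·45.0000 = 165.3982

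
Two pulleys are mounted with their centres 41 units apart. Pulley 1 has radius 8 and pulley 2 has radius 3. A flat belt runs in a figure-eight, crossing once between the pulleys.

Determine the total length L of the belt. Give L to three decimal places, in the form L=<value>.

crossed belt: β = asin((r1+r2)/C) = asin(11/41) = 15.5627°
wrap1 = wrap2 = π + 2β = 211.1254°
tangent length = C·cosβ = 39.4968
L = (r1+r2)·wrap + 2·C·cosβ = 11·3.6848 + 2·39.4968 = 119.5268

L=119.527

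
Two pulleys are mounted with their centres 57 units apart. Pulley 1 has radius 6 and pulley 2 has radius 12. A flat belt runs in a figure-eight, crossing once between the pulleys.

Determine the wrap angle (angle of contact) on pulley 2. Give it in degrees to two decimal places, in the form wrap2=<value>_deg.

crossed belt: β = asin((r1+r2)/C) = asin(18/57) = 18.4085°
wrap1 = wrap2 = π + 2β = 216.8170°

wrap2=216.82_deg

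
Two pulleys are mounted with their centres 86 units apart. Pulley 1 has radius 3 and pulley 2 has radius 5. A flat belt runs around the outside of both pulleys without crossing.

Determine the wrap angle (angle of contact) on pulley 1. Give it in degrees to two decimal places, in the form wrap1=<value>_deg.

wrap1=177.33_deg

open belt: β = asin((r2−r1)/C) = asin(2/86) = 1.3326°
wrap1 = π − 2β = 177.3348°
wrap2 = π + 2β = 182.6652°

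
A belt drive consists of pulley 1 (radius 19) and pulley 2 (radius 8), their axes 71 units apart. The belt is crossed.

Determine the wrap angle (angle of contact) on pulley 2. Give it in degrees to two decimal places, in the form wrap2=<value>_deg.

wrap2=224.70_deg

crossed belt: β = asin((r1+r2)/C) = asin(27/71) = 22.3511°
wrap1 = wrap2 = π + 2β = 224.7023°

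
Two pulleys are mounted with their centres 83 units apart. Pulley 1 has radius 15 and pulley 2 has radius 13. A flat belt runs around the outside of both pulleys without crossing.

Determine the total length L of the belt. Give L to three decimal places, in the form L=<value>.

open belt: β = asin((r2−r1)/C) = asin(-2/83) = -1.3808°
wrap1 = π − 2β = 182.7615°
wrap2 = π + 2β = 177.2385°
tangent length = C·cosβ = 82.9759
L = r1·wrap1 + r2·wrap2 + 2·C·cosβ = 15·3.1898 + 13·3.0934 + 2·82.9759 = 254.0128

L=254.013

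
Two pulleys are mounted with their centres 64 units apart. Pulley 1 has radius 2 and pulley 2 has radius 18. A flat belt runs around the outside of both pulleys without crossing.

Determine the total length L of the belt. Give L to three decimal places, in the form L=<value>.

L=194.853

open belt: β = asin((r2−r1)/C) = asin(16/64) = 14.4775°
wrap1 = π − 2β = 151.0450°
wrap2 = π + 2β = 208.9550°
tangent length = C·cosβ = 61.9677
L = r1·wrap1 + r2·wrap2 + 2·C·cosβ = 2·2.6362 + 18·3.6470 + 2·61.9677 = 194.8531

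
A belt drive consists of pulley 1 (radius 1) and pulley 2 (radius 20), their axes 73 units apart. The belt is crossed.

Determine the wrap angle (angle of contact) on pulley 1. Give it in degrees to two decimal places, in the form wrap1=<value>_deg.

crossed belt: β = asin((r1+r2)/C) = asin(21/73) = 16.7186°
wrap1 = wrap2 = π + 2β = 213.4372°

wrap1=213.44_deg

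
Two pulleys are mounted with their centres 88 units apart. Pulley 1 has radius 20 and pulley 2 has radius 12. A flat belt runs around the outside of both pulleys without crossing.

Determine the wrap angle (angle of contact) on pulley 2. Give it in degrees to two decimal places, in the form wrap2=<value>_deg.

wrap2=169.57_deg

open belt: β = asin((r2−r1)/C) = asin(-8/88) = -5.2159°
wrap1 = π − 2β = 190.4318°
wrap2 = π + 2β = 169.5682°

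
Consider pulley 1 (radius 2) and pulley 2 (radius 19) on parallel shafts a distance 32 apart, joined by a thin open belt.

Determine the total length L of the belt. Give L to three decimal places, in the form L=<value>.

open belt: β = asin((r2−r1)/C) = asin(17/32) = 32.0900°
wrap1 = π − 2β = 115.8201°
wrap2 = π + 2β = 244.1799°
tangent length = C·cosβ = 27.1109
L = r1·wrap1 + r2·wrap2 + 2·C·cosβ = 2·2.0214 + 19·4.2617 + 2·27.1109 = 139.2378

L=139.238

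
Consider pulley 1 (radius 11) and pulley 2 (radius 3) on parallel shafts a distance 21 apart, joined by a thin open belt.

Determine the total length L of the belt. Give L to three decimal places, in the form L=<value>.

open belt: β = asin((r2−r1)/C) = asin(-8/21) = -22.3927°
wrap1 = π − 2β = 224.7854°
wrap2 = π + 2β = 135.2146°
tangent length = C·cosβ = 19.4165
L = r1·wrap1 + r2·wrap2 + 2·C·cosβ = 11·3.9232 + 3·2.3599 + 2·19.4165 = 89.0685

L=89.068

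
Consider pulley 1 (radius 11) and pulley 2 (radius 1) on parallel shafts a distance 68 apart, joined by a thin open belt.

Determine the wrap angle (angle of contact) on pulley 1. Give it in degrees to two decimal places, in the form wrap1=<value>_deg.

open belt: β = asin((r2−r1)/C) = asin(-10/68) = -8.4565°
wrap1 = π − 2β = 196.9130°
wrap2 = π + 2β = 163.0870°

wrap1=196.91_deg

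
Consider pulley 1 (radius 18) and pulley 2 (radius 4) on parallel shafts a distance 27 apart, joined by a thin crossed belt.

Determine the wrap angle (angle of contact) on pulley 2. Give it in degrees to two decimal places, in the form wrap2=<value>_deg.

wrap2=289.14_deg

crossed belt: β = asin((r1+r2)/C) = asin(22/27) = 54.5691°
wrap1 = wrap2 = π + 2β = 289.1381°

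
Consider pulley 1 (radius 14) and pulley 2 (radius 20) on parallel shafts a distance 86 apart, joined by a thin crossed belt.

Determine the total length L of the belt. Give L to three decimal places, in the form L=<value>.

L=292.440

crossed belt: β = asin((r1+r2)/C) = asin(34/86) = 23.2877°
wrap1 = wrap2 = π + 2β = 226.5755°
tangent length = C·cosβ = 78.9937
L = (r1+r2)·wrap + 2·C·cosβ = 34·3.9545 + 2·78.9937 = 292.4399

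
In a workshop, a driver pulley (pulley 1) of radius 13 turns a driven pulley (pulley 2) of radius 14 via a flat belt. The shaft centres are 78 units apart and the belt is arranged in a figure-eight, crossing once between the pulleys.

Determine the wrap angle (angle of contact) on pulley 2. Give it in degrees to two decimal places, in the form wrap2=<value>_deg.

crossed belt: β = asin((r1+r2)/C) = asin(27/78) = 20.2522°
wrap1 = wrap2 = π + 2β = 220.5045°

wrap2=220.50_deg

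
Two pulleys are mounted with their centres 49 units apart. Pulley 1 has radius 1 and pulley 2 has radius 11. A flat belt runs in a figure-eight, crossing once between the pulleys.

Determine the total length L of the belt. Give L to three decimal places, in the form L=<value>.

crossed belt: β = asin((r1+r2)/C) = asin(12/49) = 14.1758°
wrap1 = wrap2 = π + 2β = 208.3516°
tangent length = C·cosβ = 47.5079
L = (r1+r2)·wrap + 2·C·cosβ = 12·3.6364 + 2·47.5079 = 138.6528

L=138.653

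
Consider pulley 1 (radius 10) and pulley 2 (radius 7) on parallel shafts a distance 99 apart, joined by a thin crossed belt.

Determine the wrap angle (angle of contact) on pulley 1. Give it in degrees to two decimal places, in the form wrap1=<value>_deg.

crossed belt: β = asin((r1+r2)/C) = asin(17/99) = 9.8877°
wrap1 = wrap2 = π + 2β = 199.7753°

wrap1=199.78_deg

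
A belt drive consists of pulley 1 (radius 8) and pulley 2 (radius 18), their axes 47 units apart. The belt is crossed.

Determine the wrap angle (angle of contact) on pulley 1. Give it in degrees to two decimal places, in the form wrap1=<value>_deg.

wrap1=247.17_deg

crossed belt: β = asin((r1+r2)/C) = asin(26/47) = 33.5862°
wrap1 = wrap2 = π + 2β = 247.1725°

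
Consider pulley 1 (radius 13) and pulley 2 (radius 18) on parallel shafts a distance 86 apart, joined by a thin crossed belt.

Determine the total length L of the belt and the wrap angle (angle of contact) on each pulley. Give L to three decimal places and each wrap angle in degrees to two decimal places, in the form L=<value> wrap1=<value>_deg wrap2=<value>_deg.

L=280.690 wrap1=222.26_deg wrap2=222.26_deg

crossed belt: β = asin((r1+r2)/C) = asin(31/86) = 21.1288°
wrap1 = wrap2 = π + 2β = 222.2575°
tangent length = C·cosβ = 80.2185
L = (r1+r2)·wrap + 2·C·cosβ = 31·3.8791 + 2·80.2185 = 280.6898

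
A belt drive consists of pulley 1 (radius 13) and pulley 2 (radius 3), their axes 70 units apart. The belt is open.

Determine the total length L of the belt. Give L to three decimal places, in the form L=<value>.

open belt: β = asin((r2−r1)/C) = asin(-10/70) = -8.2132°
wrap1 = π − 2β = 196.4264°
wrap2 = π + 2β = 163.5736°
tangent length = C·cosβ = 69.2820
L = r1·wrap1 + r2·wrap2 + 2·C·cosβ = 13·3.4283 + 3·2.8549 + 2·69.2820 = 191.6965

L=191.696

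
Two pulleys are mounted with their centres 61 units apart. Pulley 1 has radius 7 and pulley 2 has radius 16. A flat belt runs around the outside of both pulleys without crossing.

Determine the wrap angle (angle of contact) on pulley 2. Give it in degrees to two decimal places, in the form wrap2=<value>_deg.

wrap2=196.97_deg

open belt: β = asin((r2−r1)/C) = asin(9/61) = 8.4844°
wrap1 = π − 2β = 163.0311°
wrap2 = π + 2β = 196.9689°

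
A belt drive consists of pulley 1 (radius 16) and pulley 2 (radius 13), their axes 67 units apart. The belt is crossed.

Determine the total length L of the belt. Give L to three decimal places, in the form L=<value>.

L=237.866

crossed belt: β = asin((r1+r2)/C) = asin(29/67) = 25.6477°
wrap1 = wrap2 = π + 2β = 231.2953°
tangent length = C·cosβ = 60.3987
L = (r1+r2)·wrap + 2·C·cosβ = 29·4.0369 + 2·60.3987 = 237.8664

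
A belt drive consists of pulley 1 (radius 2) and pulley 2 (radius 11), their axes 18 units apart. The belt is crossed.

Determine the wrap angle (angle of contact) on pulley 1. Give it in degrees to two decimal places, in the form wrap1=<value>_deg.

wrap1=272.48_deg

crossed belt: β = asin((r1+r2)/C) = asin(13/18) = 46.2383°
wrap1 = wrap2 = π + 2β = 272.4765°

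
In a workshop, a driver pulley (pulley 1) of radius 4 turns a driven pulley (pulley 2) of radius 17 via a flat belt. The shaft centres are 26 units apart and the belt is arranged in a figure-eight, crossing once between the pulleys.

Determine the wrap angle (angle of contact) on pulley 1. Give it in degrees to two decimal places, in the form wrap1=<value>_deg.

crossed belt: β = asin((r1+r2)/C) = asin(21/26) = 53.8711°
wrap1 = wrap2 = π + 2β = 287.7421°

wrap1=287.74_deg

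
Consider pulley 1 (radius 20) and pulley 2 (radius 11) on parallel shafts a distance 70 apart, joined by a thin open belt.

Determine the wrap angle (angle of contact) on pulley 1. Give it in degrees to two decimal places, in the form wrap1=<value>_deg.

wrap1=194.77_deg

open belt: β = asin((r2−r1)/C) = asin(-9/70) = -7.3870°
wrap1 = π − 2β = 194.7741°
wrap2 = π + 2β = 165.2259°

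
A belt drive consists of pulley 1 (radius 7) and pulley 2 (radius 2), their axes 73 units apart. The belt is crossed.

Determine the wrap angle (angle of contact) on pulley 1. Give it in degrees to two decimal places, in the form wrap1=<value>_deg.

crossed belt: β = asin((r1+r2)/C) = asin(9/73) = 7.0819°
wrap1 = wrap2 = π + 2β = 194.1638°

wrap1=194.16_deg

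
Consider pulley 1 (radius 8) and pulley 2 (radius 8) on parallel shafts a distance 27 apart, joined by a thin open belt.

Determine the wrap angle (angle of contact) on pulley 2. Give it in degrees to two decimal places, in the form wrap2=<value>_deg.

open belt: β = asin((r2−r1)/C) = asin(0/27) = 0.0000°
wrap1 = π − 2β = 180.0000°
wrap2 = π + 2β = 180.0000°

wrap2=180.00_deg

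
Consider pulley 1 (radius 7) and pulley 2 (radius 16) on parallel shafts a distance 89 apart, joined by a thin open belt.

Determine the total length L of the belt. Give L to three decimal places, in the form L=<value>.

L=251.168

open belt: β = asin((r2−r1)/C) = asin(9/89) = 5.8039°
wrap1 = π − 2β = 168.3922°
wrap2 = π + 2β = 191.6078°
tangent length = C·cosβ = 88.5438
L = r1·wrap1 + r2·wrap2 + 2·C·cosβ = 7·2.9390 + 16·3.3442 + 2·88.5438 = 251.1675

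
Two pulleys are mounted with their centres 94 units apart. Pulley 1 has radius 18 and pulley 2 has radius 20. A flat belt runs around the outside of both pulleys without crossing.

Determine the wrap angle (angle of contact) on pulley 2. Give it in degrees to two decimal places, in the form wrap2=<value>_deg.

wrap2=182.44_deg

open belt: β = asin((r2−r1)/C) = asin(2/94) = 1.2192°
wrap1 = π − 2β = 177.5617°
wrap2 = π + 2β = 182.4383°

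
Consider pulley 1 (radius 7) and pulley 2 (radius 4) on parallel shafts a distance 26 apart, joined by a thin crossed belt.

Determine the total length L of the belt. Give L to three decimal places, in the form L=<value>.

crossed belt: β = asin((r1+r2)/C) = asin(11/26) = 25.0290°
wrap1 = wrap2 = π + 2β = 230.0580°
tangent length = C·cosβ = 23.5584
L = (r1+r2)·wrap + 2·C·cosβ = 11·4.0153 + 2·23.5584 = 91.2848

L=91.285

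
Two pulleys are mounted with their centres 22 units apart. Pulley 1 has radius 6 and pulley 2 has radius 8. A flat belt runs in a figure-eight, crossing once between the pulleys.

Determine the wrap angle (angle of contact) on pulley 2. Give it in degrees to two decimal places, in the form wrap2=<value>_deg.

wrap2=259.04_deg

crossed belt: β = asin((r1+r2)/C) = asin(14/22) = 39.5212°
wrap1 = wrap2 = π + 2β = 259.0424°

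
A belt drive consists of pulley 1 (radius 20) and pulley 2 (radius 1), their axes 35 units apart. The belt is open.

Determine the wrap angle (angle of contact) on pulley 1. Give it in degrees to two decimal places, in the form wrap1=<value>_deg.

open belt: β = asin((r2−r1)/C) = asin(-19/35) = -32.8783°
wrap1 = π − 2β = 245.7567°
wrap2 = π + 2β = 114.2433°

wrap1=245.76_deg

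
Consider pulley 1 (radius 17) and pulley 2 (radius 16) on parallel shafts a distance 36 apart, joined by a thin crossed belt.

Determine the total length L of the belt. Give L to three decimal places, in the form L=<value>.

L=208.985

crossed belt: β = asin((r1+r2)/C) = asin(33/36) = 66.4435°
wrap1 = wrap2 = π + 2β = 312.8871°
tangent length = C·cosβ = 14.3875
L = (r1+r2)·wrap + 2·C·cosβ = 33·5.4609 + 2·14.3875 = 208.9850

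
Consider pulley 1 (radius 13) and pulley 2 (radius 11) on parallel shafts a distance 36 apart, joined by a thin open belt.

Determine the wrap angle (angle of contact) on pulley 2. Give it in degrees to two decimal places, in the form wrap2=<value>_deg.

open belt: β = asin((r2−r1)/C) = asin(-2/36) = -3.1847°
wrap1 = π − 2β = 186.3695°
wrap2 = π + 2β = 173.6305°

wrap2=173.63_deg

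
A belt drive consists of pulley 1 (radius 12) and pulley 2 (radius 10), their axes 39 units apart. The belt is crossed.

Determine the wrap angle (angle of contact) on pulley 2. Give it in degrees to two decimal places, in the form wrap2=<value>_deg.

wrap2=248.68_deg

crossed belt: β = asin((r1+r2)/C) = asin(22/39) = 34.3400°
wrap1 = wrap2 = π + 2β = 248.6800°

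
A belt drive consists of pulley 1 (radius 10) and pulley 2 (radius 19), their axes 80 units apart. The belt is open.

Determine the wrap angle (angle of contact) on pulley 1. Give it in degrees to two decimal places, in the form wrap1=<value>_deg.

open belt: β = asin((r2−r1)/C) = asin(9/80) = 6.4594°
wrap1 = π − 2β = 167.0811°
wrap2 = π + 2β = 192.9189°

wrap1=167.08_deg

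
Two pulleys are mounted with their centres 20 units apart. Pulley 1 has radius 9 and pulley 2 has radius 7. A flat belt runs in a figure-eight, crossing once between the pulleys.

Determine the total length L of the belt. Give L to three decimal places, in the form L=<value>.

L=103.939

crossed belt: β = asin((r1+r2)/C) = asin(16/20) = 53.1301°
wrap1 = wrap2 = π + 2β = 286.2602°
tangent length = C·cosβ = 12.0000
L = (r1+r2)·wrap + 2·C·cosβ = 16·4.9962 + 2·12.0000 = 103.9389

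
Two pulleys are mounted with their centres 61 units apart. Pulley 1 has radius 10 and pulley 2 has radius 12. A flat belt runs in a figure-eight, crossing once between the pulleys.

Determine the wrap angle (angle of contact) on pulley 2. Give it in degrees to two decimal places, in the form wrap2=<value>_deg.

crossed belt: β = asin((r1+r2)/C) = asin(22/61) = 21.1405°
wrap1 = wrap2 = π + 2β = 222.2809°

wrap2=222.28_deg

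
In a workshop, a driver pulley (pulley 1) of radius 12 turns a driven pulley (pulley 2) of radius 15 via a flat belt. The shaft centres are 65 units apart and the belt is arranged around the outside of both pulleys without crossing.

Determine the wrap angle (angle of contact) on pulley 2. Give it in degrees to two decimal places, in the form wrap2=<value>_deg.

wrap2=185.29_deg

open belt: β = asin((r2−r1)/C) = asin(3/65) = 2.6454°
wrap1 = π − 2β = 174.7093°
wrap2 = π + 2β = 185.2907°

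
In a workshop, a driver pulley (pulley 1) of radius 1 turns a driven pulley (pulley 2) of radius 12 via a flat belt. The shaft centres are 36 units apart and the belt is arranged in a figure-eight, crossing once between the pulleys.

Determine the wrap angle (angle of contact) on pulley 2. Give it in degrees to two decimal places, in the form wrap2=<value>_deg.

wrap2=222.34_deg

crossed belt: β = asin((r1+r2)/C) = asin(13/36) = 21.1684°
wrap1 = wrap2 = π + 2β = 222.3369°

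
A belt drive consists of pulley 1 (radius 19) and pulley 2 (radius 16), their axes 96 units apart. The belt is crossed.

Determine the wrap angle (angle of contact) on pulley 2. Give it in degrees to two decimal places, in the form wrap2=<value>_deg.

wrap2=222.76_deg

crossed belt: β = asin((r1+r2)/C) = asin(35/96) = 21.3819°
wrap1 = wrap2 = π + 2β = 222.7639°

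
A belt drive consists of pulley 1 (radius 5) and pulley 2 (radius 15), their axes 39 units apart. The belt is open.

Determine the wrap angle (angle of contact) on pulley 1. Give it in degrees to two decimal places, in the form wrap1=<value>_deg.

open belt: β = asin((r2−r1)/C) = asin(10/39) = 14.8572°
wrap1 = π − 2β = 150.2857°
wrap2 = π + 2β = 209.7143°

wrap1=150.29_deg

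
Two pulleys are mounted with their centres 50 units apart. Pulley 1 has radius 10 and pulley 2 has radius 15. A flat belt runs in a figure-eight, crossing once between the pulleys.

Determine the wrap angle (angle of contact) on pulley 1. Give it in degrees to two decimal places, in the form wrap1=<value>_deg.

wrap1=240.00_deg

crossed belt: β = asin((r1+r2)/C) = asin(25/50) = 30.0000°
wrap1 = wrap2 = π + 2β = 240.0000°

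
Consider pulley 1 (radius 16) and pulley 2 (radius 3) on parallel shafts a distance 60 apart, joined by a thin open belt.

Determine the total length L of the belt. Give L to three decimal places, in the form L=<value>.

L=182.518

open belt: β = asin((r2−r1)/C) = asin(-13/60) = -12.5133°
wrap1 = π − 2β = 205.0267°
wrap2 = π + 2β = 154.9733°
tangent length = C·cosβ = 58.5747
L = r1·wrap1 + r2·wrap2 + 2·C·cosβ = 16·3.5784 + 3·2.7048 + 2·58.5747 = 182.5181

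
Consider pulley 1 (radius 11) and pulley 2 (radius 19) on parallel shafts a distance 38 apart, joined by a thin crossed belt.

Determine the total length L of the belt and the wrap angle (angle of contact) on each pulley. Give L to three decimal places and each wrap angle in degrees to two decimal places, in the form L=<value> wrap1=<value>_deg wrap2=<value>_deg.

L=195.492 wrap1=284.27_deg wrap2=284.27_deg

crossed belt: β = asin((r1+r2)/C) = asin(30/38) = 52.1364°
wrap1 = wrap2 = π + 2β = 284.2727°
tangent length = C·cosβ = 23.3238
L = (r1+r2)·wrap + 2·C·cosβ = 30·4.9615 + 2·23.3238 = 195.4925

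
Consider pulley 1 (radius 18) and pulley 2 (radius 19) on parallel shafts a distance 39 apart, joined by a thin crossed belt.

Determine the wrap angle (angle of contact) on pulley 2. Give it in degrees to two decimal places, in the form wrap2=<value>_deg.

crossed belt: β = asin((r1+r2)/C) = asin(37/39) = 71.5713°
wrap1 = wrap2 = π + 2β = 323.1427°

wrap2=323.14_deg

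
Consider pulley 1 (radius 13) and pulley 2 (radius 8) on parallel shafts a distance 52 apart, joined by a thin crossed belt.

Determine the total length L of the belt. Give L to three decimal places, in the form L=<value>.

L=178.576

crossed belt: β = asin((r1+r2)/C) = asin(21/52) = 23.8188°
wrap1 = wrap2 = π + 2β = 227.6377°
tangent length = C·cosβ = 47.5710
L = (r1+r2)·wrap + 2·C·cosβ = 21·3.9730 + 2·47.5710 = 178.5756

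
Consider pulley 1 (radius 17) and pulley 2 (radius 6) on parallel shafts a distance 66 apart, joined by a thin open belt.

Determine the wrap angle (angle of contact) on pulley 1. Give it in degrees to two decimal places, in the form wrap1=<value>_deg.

wrap1=199.19_deg

open belt: β = asin((r2−r1)/C) = asin(-11/66) = -9.5941°
wrap1 = π − 2β = 199.1881°
wrap2 = π + 2β = 160.8119°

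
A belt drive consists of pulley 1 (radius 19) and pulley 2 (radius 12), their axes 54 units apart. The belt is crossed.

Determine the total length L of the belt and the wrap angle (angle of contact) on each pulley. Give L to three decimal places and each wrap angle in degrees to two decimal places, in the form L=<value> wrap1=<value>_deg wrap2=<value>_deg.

L=223.731 wrap1=250.07_deg wrap2=250.07_deg

crossed belt: β = asin((r1+r2)/C) = asin(31/54) = 35.0348°
wrap1 = wrap2 = π + 2β = 250.0696°
tangent length = C·cosβ = 44.2154
L = (r1+r2)·wrap + 2·C·cosβ = 31·4.3645 + 2·44.2154 = 223.7315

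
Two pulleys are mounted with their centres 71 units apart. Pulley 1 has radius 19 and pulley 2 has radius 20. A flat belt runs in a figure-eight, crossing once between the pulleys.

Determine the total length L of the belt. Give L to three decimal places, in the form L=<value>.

L=286.540

crossed belt: β = asin((r1+r2)/C) = asin(39/71) = 33.3187°
wrap1 = wrap2 = π + 2β = 246.6374°
tangent length = C·cosβ = 59.3296
L = (r1+r2)·wrap + 2·C·cosβ = 39·4.3046 + 2·59.3296 = 286.5399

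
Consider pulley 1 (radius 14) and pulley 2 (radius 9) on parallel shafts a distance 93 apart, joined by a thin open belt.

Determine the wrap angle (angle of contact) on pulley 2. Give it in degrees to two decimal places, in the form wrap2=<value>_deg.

wrap2=173.84_deg

open belt: β = asin((r2−r1)/C) = asin(-5/93) = -3.0819°
wrap1 = π − 2β = 186.1638°
wrap2 = π + 2β = 173.8362°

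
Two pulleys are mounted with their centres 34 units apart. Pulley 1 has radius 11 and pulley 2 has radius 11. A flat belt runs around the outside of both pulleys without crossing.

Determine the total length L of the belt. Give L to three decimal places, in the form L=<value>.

open belt: β = asin((r2−r1)/C) = asin(0/34) = 0.0000°
wrap1 = π − 2β = 180.0000°
wrap2 = π + 2β = 180.0000°
tangent length = C·cosβ = 34.0000
L = r1·wrap1 + r2·wrap2 + 2·C·cosβ = 11·3.1416 + 11·3.1416 + 2·34.0000 = 137.1150

L=137.115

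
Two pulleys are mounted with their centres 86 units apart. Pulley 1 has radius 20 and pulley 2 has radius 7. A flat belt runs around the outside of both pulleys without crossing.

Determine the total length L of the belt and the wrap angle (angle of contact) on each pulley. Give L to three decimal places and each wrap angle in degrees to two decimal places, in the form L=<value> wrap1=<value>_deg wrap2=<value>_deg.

L=258.792 wrap1=197.39_deg wrap2=162.61_deg

open belt: β = asin((r2−r1)/C) = asin(-13/86) = -8.6943°
wrap1 = π − 2β = 197.3886°
wrap2 = π + 2β = 162.6114°
tangent length = C·cosβ = 85.0118
L = r1·wrap1 + r2·wrap2 + 2·C·cosβ = 20·3.4451 + 7·2.8381 + 2·85.0118 = 258.7919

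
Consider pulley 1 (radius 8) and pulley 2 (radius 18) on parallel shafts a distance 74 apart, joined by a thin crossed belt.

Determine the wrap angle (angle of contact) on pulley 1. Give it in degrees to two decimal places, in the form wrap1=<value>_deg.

crossed belt: β = asin((r1+r2)/C) = asin(26/74) = 20.5700°
wrap1 = wrap2 = π + 2β = 221.1400°

wrap1=221.14_deg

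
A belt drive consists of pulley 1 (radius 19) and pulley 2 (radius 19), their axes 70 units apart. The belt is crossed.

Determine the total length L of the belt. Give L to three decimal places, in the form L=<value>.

L=280.568

crossed belt: β = asin((r1+r2)/C) = asin(38/70) = 32.8783°
wrap1 = wrap2 = π + 2β = 245.7567°
tangent length = C·cosβ = 58.7878
L = (r1+r2)·wrap + 2·C·cosβ = 38·4.2893 + 2·58.7878 = 280.5675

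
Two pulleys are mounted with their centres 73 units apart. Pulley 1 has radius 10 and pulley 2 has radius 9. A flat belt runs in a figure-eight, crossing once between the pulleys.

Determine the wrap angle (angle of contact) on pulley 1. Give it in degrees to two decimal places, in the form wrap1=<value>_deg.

wrap1=210.17_deg

crossed belt: β = asin((r1+r2)/C) = asin(19/73) = 15.0863°
wrap1 = wrap2 = π + 2β = 210.1726°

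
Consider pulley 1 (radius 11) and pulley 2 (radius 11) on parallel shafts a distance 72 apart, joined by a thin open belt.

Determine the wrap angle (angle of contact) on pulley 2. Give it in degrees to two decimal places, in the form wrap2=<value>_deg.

wrap2=180.00_deg

open belt: β = asin((r2−r1)/C) = asin(0/72) = 0.0000°
wrap1 = π − 2β = 180.0000°
wrap2 = π + 2β = 180.0000°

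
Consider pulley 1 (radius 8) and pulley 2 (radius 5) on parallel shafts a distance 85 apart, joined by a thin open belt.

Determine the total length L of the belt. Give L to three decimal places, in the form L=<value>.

L=210.947

open belt: β = asin((r2−r1)/C) = asin(-3/85) = -2.0226°
wrap1 = π − 2β = 184.0452°
wrap2 = π + 2β = 175.9548°
tangent length = C·cosβ = 84.9470
L = r1·wrap1 + r2·wrap2 + 2·C·cosβ = 8·3.2122 + 5·3.0710 + 2·84.9470 = 210.9466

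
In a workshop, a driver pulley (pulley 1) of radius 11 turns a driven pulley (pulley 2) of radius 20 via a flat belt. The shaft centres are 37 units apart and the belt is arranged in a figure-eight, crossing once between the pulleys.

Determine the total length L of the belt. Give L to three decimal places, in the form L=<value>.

crossed belt: β = asin((r1+r2)/C) = asin(31/37) = 56.9125°
wrap1 = wrap2 = π + 2β = 293.8250°
tangent length = C·cosβ = 20.1990
L = (r1+r2)·wrap + 2·C·cosβ = 31·5.1282 + 2·20.1990 = 199.3726

L=199.373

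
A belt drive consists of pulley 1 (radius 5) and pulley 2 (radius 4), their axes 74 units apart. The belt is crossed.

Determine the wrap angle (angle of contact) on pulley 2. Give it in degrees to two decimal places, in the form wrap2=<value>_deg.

wrap2=193.97_deg

crossed belt: β = asin((r1+r2)/C) = asin(9/74) = 6.9857°
wrap1 = wrap2 = π + 2β = 193.9714°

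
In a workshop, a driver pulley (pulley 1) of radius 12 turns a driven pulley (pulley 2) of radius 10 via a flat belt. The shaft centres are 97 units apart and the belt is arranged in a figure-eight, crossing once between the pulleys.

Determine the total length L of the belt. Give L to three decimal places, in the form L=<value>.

L=268.126

crossed belt: β = asin((r1+r2)/C) = asin(22/97) = 13.1090°
wrap1 = wrap2 = π + 2β = 206.2180°
tangent length = C·cosβ = 94.4722
L = (r1+r2)·wrap + 2·C·cosβ = 22·3.5992 + 2·94.4722 = 268.1265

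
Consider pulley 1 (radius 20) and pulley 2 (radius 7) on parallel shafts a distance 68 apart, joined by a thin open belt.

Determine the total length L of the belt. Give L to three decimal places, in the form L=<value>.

open belt: β = asin((r2−r1)/C) = asin(-13/68) = -11.0214°
wrap1 = π − 2β = 202.0429°
wrap2 = π + 2β = 157.9571°
tangent length = C·cosβ = 66.7458
L = r1·wrap1 + r2·wrap2 + 2·C·cosβ = 20·3.5263 + 7·2.7569 + 2·66.7458 = 223.3159

L=223.316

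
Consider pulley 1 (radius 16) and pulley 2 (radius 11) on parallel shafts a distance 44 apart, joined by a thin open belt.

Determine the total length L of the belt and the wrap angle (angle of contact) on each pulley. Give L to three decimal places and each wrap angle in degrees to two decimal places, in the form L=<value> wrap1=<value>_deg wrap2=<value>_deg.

open belt: β = asin((r2−r1)/C) = asin(-5/44) = -6.5250°
wrap1 = π − 2β = 193.0500°
wrap2 = π + 2β = 166.9500°
tangent length = C·cosβ = 43.7150
L = r1·wrap1 + r2·wrap2 + 2·C·cosβ = 16·3.3694 + 11·2.9138 + 2·43.7150 = 173.3918

L=173.392 wrap1=193.05_deg wrap2=166.95_deg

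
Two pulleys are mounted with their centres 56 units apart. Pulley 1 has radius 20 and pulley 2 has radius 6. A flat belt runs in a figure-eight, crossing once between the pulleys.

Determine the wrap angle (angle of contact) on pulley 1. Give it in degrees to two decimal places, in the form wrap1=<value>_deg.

crossed belt: β = asin((r1+r2)/C) = asin(26/56) = 27.6640°
wrap1 = wrap2 = π + 2β = 235.3280°

wrap1=235.33_deg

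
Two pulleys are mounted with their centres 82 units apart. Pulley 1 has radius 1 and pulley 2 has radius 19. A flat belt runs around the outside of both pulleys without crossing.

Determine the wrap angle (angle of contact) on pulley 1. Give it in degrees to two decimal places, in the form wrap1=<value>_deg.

open belt: β = asin((r2−r1)/C) = asin(18/82) = 12.6804°
wrap1 = π − 2β = 154.6392°
wrap2 = π + 2β = 205.3608°

wrap1=154.64_deg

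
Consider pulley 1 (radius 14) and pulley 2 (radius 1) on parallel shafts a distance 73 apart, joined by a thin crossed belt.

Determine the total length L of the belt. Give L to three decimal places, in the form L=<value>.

crossed belt: β = asin((r1+r2)/C) = asin(15/73) = 11.8576°
wrap1 = wrap2 = π + 2β = 203.7151°
tangent length = C·cosβ = 71.4423
L = (r1+r2)·wrap + 2·C·cosβ = 15·3.5555 + 2·71.4423 = 196.2171

L=196.217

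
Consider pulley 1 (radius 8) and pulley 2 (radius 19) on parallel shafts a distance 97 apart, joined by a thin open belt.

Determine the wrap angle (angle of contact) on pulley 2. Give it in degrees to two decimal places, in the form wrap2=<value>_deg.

open belt: β = asin((r2−r1)/C) = asin(11/97) = 6.5115°
wrap1 = π − 2β = 166.9771°
wrap2 = π + 2β = 193.0229°

wrap2=193.02_deg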